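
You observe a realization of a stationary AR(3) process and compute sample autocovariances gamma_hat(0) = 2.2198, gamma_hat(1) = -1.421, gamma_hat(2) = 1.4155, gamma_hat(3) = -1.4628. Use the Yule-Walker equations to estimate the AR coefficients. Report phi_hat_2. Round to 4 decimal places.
\hat\phi_{2} = 0.2599

The Yule-Walker equations for an AR(p) process read, in matrix form,
  Gamma_p phi = r_p,   with   (Gamma_p)_{ij} = gamma(|i - j|),
                       (r_p)_i = gamma(i),   i,j = 1..p.
Substitute the sample gammas (Toeplitz matrix and right-hand side of size 3):
  Gamma_p = [[2.2198, -1.421, 1.4155], [-1.421, 2.2198, -1.421], [1.4155, -1.421, 2.2198]]
  r_p     = [-1.421, 1.4155, -1.4628]
Written out (R1..R3):
  (R1) 2.2198 phi_1 - 1.421 phi_2 + 1.4155 phi_3 = -1.421
  (R2) -1.421 phi_1 + 2.2198 phi_2 - 1.421 phi_3 = 1.4155
  (R3) 1.4155 phi_1 - 1.421 phi_2 + 2.2198 phi_3 = -1.4628
Gaussian elimination:
  R2 <- R2 - (-1.421/2.2198) R1 = R2 - (-0.640148) R1:  1.31015 phi_2 - 0.514871 phi_3 = 0.50585
  R3 <- R3 - (1.4155/2.2198) R1 = R3 - (0.63767) R1:  -0.514871 phi_2 + 1.317178 phi_3 = -0.556671
  R3 <- R3 - (-0.514871/1.31015) R2 = R3 - (-0.392986) R2:  1.114841 phi_3 = -0.357879
Back-substitution:
  phi_hat_3 = -0.357879 / 1.114841 = -0.321013
  phi_hat_2 = (0.50585 - (-0.514871)(-0.321013)) / 1.31015 = 0.259947
  phi_hat_1 = (-1.421 - (-1.421)(0.259947) - (1.4155)(-0.321013)) / 2.2198 = -0.269043
So phi_hat = [-0.2690, 0.2599, -0.3210].
Therefore phi_hat_2 = 0.2599.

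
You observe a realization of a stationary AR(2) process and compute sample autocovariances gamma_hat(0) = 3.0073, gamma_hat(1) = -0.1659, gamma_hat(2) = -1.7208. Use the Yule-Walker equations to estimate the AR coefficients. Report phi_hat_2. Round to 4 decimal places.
\hat\phi_{2} = -0.5770

The Yule-Walker equations for an AR(p) process read, in matrix form,
  Gamma_p phi = r_p,   with   (Gamma_p)_{ij} = gamma(|i - j|),
                       (r_p)_i = gamma(i),   i,j = 1..p.
Substitute the sample gammas (Toeplitz matrix and right-hand side of size 2):
  Gamma_p = [[3.0073, -0.1659], [-0.1659, 3.0073]]
  r_p     = [-0.1659, -1.7208]
Written out:
  3.0073 phi_1 - 0.1659 phi_2 = -0.1659
  -0.1659 phi_1 + 3.0073 phi_2 = -1.7208
Solve by Cramer's rule:
  det = gamma(0)^2 - gamma(1)^2 = (3.0073)^2 - (-0.1659)^2 = 9.04385329 - 0.02752281 = 9.01633048
  phi_hat_1 = [gamma(1) gamma(0) - gamma(1) gamma(2)] / det = [(-0.1659)(3.0073) - (-0.1659)(-1.7208)] / 9.01633048 = -0.78439179 / 9.01633048 = -0.087
  phi_hat_2 = [gamma(0) gamma(2) - gamma(1)^2] / det = [(3.0073)(-1.7208) - (-0.1659)^2] / 9.01633048 = -5.20248465 / 9.01633048 = -0.577
So phi_hat = [-0.0870, -0.5770].
Therefore phi_hat_2 = -0.5770.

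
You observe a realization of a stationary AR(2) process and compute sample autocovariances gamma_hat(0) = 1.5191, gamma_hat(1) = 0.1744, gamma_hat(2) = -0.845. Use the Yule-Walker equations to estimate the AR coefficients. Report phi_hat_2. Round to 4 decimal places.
\hat\phi_{2} = -0.5770

The Yule-Walker equations for an AR(p) process read, in matrix form,
  Gamma_p phi = r_p,   with   (Gamma_p)_{ij} = gamma(|i - j|),
                       (r_p)_i = gamma(i),   i,j = 1..p.
Substitute the sample gammas (Toeplitz matrix and right-hand side of size 2):
  Gamma_p = [[1.5191, 0.1744], [0.1744, 1.5191]]
  r_p     = [0.1744, -0.845]
Written out:
  1.5191 phi_1 + 0.1744 phi_2 = 0.1744
  0.1744 phi_1 + 1.5191 phi_2 = -0.845
Solve by Cramer's rule:
  det = gamma(0)^2 - gamma(1)^2 = (1.5191)^2 - (0.1744)^2 = 2.30766481 - 0.03041536 = 2.27724945
  phi_hat_1 = [gamma(1) gamma(0) - gamma(1) gamma(2)] / det = [(0.1744)(1.5191) - (0.1744)(-0.845)] / 2.27724945 = 0.41229904 / 2.27724945 = 0.1811
  phi_hat_2 = [gamma(0) gamma(2) - gamma(1)^2] / det = [(1.5191)(-0.845) - (0.1744)^2] / 2.27724945 = -1.31405486 / 2.27724945 = -0.577
So phi_hat = [0.1811, -0.5770].
Therefore phi_hat_2 = -0.5770.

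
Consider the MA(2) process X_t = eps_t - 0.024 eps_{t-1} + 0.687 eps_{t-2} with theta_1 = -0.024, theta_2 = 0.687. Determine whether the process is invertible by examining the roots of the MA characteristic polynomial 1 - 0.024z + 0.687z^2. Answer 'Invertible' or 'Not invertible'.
\text{Invertible}

The MA(q) characteristic polynomial is P(z) = 1 - 0.024z + 0.687z^2.
Invertibility requires all roots to lie outside the unit circle, i.e. |z| > 1 for every root.
Set 1 + (-0.024) z + (0.687) z^2 = 0, i.e. a z^2 + b z + c = 0 with a = 0.687, b = -0.024, c = 1.
Discriminant D = b^2 - 4ac = (-0.024)^2 - 4*(0.687)*1 = 0.000576 - (2.748) = -2.747424.
D < 0, so the roots are the complex-conjugate pair z = (-b +/- i sqrt(-D)) / (2a) = 0.0175 +/- 1.2064i.
For a conjugate pair |z|^2 = z * conj(z) = (product of roots) = c/a = 1/(0.687) = 1.455604, so |z| = sqrt(1.455604) = 1.2065 for both roots.
Moduli of all roots: 1.2065, 1.2065.
All moduli strictly greater than 1? Yes.
Verdict: Invertible.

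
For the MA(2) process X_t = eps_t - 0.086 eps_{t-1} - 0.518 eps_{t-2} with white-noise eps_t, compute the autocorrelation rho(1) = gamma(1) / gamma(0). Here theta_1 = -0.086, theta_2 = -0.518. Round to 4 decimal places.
\rho(1) = -0.0325

For an MA(q) process with theta_0 = 1, the autocovariance is
  gamma(k) = sigma^2 * sum_{i=0..q-k} theta_i * theta_{i+k},
and rho(k) = gamma(k) / gamma(0). Sigma^2 cancels.
  numerator   = (1)*(-0.086) + (-0.086)*(-0.518) = -0.041452.
  denominator = (1)^2 + (-0.086)^2 + (-0.518)^2 = 1.27572.
  rho(1) = -0.041452 / 1.27572 = -0.0325.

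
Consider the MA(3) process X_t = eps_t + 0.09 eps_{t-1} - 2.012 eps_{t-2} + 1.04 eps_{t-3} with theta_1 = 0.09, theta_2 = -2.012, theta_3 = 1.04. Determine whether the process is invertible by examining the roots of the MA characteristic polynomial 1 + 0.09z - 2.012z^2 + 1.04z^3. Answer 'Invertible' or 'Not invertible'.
\text{Not invertible}

The MA(q) characteristic polynomial is P(z) = 1 + 0.09z - 2.012z^2 + 1.04z^3.
Invertibility requires all roots to lie outside the unit circle, i.e. |z| > 1 for every root.
Degree 3: look for a simple real root z0 first, then factor out (1 - z/z0) and solve the remaining quadratic.
Testing z0 = 1.25: P(1.25) = 1 + (0.09)(1.25) + (-2.012)(1.25)^2 + (1.04)(1.25)^3
  = 1 + (0.1125) + (-3.14375) + (2.03125) = 0.  So z_0 = 1.25 is a root, |z_0| = 1.25.
Divide out the factor (1 - 0.8 z) = (1 - z/z0) (since 1/z0 = 0.8):
  P(z) = (1 - 0.8 z)(1 + (0.89) z + (-1.3) z^2)
  [check: z-coef 0.89 - (0.8) = 0.09; z^2-coef -1.3 - (0.8)(0.89) = -2.012; z^3-coef -(0.8)(-1.3) = 1.04.]
Remaining roots from the quadratic factor 1 + (0.89) z + (-1.3) z^2:
  Set 1 + (0.89) z + (-1.3) z^2 = 0, i.e. a z^2 + b z + c = 0 with a = -1.3, b = 0.89, c = 1.
  Discriminant D = b^2 - 4ac = (0.89)^2 - 4*(-1.3)*1 = 0.7921 - (-5.2) = 5.9921.
  D >= 0, so the roots are real: z = (-b +/- sqrt(D)) / (2a) = (-0.89 +/- 2.447877) / (-2.6).
    z_1 = (-0.89 + 2.447877) / (-2.6) = -0.5992,   |z_1| = 0.5992.
    z_2 = (-0.89 - 2.447877) / (-2.6) = 1.2838,   |z_2| = 1.2838.
Moduli of all roots: 1.2500, 0.5992, 1.2838.
All moduli strictly greater than 1? No.
Verdict: Not invertible.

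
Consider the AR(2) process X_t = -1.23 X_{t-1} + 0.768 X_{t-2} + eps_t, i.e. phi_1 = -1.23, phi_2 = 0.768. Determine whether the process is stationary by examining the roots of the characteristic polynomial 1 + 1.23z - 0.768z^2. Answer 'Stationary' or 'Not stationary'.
\text{Not stationary}

The AR(p) characteristic polynomial is P(z) = 1 + 1.23z - 0.768z^2.
Stationarity requires all roots to lie outside the unit circle, i.e. |z| > 1 for every root.
Set 1 + (1.23) z + (-0.768) z^2 = 0, i.e. a z^2 + b z + c = 0 with a = -0.768, b = 1.23, c = 1.
Discriminant D = b^2 - 4ac = (1.23)^2 - 4*(-0.768)*1 = 1.5129 - (-3.072) = 4.5849.
D >= 0, so the roots are real: z = (-b +/- sqrt(D)) / (2a) = (-1.23 +/- 2.141238) / (-1.536).
  z_1 = (-1.23 + 2.141238) / (-1.536) = -0.5933,   |z_1| = 0.5933.
  z_2 = (-1.23 - 2.141238) / (-1.536) = 2.1948,   |z_2| = 2.1948.
Moduli of all roots: 0.5933, 2.1948.
All moduli strictly greater than 1? No.
Verdict: Not stationary.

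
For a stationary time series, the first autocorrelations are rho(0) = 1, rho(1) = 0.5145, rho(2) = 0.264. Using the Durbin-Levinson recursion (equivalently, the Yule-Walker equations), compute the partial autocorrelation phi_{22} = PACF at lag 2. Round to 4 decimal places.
\phi_{22} = -0.0010

The PACF at lag k is phi_{kk}, the last component of the solution
to the Yule-Walker system G_k phi = r_k where
  (G_k)_{ij} = rho(|i - j|), (r_k)_i = rho(i), i,j = 1..k.
Equivalently, Durbin-Levinson gives phi_{kk} iteratively:
  phi_{11} = rho(1)
  phi_{kk} = [rho(k) - sum_{j=1..k-1} phi_{k-1,j} rho(k-j)]
            / [1 - sum_{j=1..k-1} phi_{k-1,j} rho(j)],
  phi_{k,j} = phi_{k-1,j} - phi_{kk} phi_{k-1,k-j},  j = 1..k-1.
Step k = 1:
  phi_11 = rho(1) = 0.5145.
Step k = 2:
  phi_22 = [rho(2) - phi_11 rho(1)] / [1 - phi_11 rho(1)] = [0.264 - (0.5145)(0.5145)] / [1 - (0.5145)(0.5145)]
         = -0.00071025 / 0.73528975 = -0.001.
Therefore phi_{22} = -0.0010.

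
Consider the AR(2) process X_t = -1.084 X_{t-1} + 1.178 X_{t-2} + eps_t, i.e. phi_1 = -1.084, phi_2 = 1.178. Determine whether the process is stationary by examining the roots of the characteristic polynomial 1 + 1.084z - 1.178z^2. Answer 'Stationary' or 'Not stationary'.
\text{Not stationary}

The AR(p) characteristic polynomial is P(z) = 1 + 1.084z - 1.178z^2.
Stationarity requires all roots to lie outside the unit circle, i.e. |z| > 1 for every root.
Set 1 + (1.084) z + (-1.178) z^2 = 0, i.e. a z^2 + b z + c = 0 with a = -1.178, b = 1.084, c = 1.
Discriminant D = b^2 - 4ac = (1.084)^2 - 4*(-1.178)*1 = 1.175056 - (-4.712) = 5.887056.
D >= 0, so the roots are real: z = (-b +/- sqrt(D)) / (2a) = (-1.084 +/- 2.426326) / (-2.356).
  z_1 = (-1.084 + 2.426326) / (-2.356) = -0.5697,   |z_1| = 0.5697.
  z_2 = (-1.084 - 2.426326) / (-2.356) = 1.49,   |z_2| = 1.49.
Moduli of all roots: 0.5697, 1.4900.
All moduli strictly greater than 1? No.
Verdict: Not stationary.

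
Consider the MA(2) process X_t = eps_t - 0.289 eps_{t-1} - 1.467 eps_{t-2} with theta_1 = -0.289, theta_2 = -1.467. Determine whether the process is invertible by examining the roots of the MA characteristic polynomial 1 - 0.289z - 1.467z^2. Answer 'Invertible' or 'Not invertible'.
\text{Not invertible}

The MA(q) characteristic polynomial is P(z) = 1 - 0.289z - 1.467z^2.
Invertibility requires all roots to lie outside the unit circle, i.e. |z| > 1 for every root.
Set 1 + (-0.289) z + (-1.467) z^2 = 0, i.e. a z^2 + b z + c = 0 with a = -1.467, b = -0.289, c = 1.
Discriminant D = b^2 - 4ac = (-0.289)^2 - 4*(-1.467)*1 = 0.083521 - (-5.868) = 5.951521.
D >= 0, so the roots are real: z = (-b +/- sqrt(D)) / (2a) = (0.289 +/- 2.439574) / (-2.934).
  z_1 = (0.289 + 2.439574) / (-2.934) = -0.93,   |z_1| = 0.93.
  z_2 = (0.289 - 2.439574) / (-2.934) = 0.733,   |z_2| = 0.733.
Moduli of all roots: 0.9300, 0.7330.
All moduli strictly greater than 1? No.
Verdict: Not invertible.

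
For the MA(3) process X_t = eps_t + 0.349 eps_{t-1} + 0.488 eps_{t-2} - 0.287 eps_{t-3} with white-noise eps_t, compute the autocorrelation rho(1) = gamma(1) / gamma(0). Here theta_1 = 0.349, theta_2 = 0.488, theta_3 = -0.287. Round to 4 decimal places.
\rho(1) = 0.2629

For an MA(q) process with theta_0 = 1, the autocovariance is
  gamma(k) = sigma^2 * sum_{i=0..q-k} theta_i * theta_{i+k},
and rho(k) = gamma(k) / gamma(0). Sigma^2 cancels.
  numerator   = (1)*(0.349) + (0.349)*(0.488) + (0.488)*(-0.287) = 0.379256.
  denominator = (1)^2 + (0.349)^2 + (0.488)^2 + (-0.287)^2 = 1.442314.
  rho(1) = 0.379256 / 1.442314 = 0.2629.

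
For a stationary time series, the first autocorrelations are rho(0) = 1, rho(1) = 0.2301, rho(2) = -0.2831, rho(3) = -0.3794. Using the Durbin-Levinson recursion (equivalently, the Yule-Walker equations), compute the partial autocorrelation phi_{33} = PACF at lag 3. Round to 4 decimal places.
\phi_{33} = -0.2531

The PACF at lag k is phi_{kk}, the last component of the solution
to the Yule-Walker system G_k phi = r_k where
  (G_k)_{ij} = rho(|i - j|), (r_k)_i = rho(i), i,j = 1..k.
Equivalently, Durbin-Levinson gives phi_{kk} iteratively:
  phi_{11} = rho(1)
  phi_{kk} = [rho(k) - sum_{j=1..k-1} phi_{k-1,j} rho(k-j)]
            / [1 - sum_{j=1..k-1} phi_{k-1,j} rho(j)],
  phi_{k,j} = phi_{k-1,j} - phi_{kk} phi_{k-1,k-j},  j = 1..k-1.
Step k = 1:
  phi_11 = rho(1) = 0.2301.
Step k = 2:
  phi_22 = [rho(2) - phi_11 rho(1)] / [1 - phi_11 rho(1)] = [-0.2831 - (0.2301)(0.2301)] / [1 - (0.2301)(0.2301)]
         = -0.33604601 / 0.94705399 = -0.354833.
  Update: phi_21 = phi_11 - phi_22 phi_11 = 0.2301 - (-0.354833)(0.2301) = 0.311747.
Step k = 3:
  phi_33 = [rho(3) - phi_21 rho(2) - phi_22 rho(1)] / [1 - phi_21 rho(1) - phi_22 rho(2)]
    numerator   = -0.3794 - (0.311747)(-0.2831) - (-0.354833)(0.2301) = -0.20949733
    denominator = 1 - (0.311747)(0.2301) - (-0.354833)(-0.2831) = 0.82781378
  phi_33 = -0.20949733 / 0.82781378 = -0.2531.
Therefore phi_{33} = -0.2531.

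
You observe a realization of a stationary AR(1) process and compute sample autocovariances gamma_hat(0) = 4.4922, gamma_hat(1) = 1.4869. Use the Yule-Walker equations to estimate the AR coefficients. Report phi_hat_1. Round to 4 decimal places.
\hat\phi_{1} = 0.3310

The Yule-Walker equations for an AR(p) process read, in matrix form,
  Gamma_p phi = r_p,   with   (Gamma_p)_{ij} = gamma(|i - j|),
                       (r_p)_i = gamma(i),   i,j = 1..p.
Substitute the sample gammas (Toeplitz matrix and right-hand side of size 1):
  Gamma_p = [[4.4922]]
  r_p     = [1.4869]
With p = 1 this is the single equation gamma(0) phi_1 = gamma(1):
  phi_hat_1 = gamma(1) / gamma(0) = 1.4869 / 4.4922 = 0.3310.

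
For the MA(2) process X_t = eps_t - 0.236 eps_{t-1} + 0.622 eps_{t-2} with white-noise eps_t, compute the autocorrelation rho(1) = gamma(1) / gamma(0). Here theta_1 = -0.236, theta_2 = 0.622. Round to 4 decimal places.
\rho(1) = -0.2654

For an MA(q) process with theta_0 = 1, the autocovariance is
  gamma(k) = sigma^2 * sum_{i=0..q-k} theta_i * theta_{i+k},
and rho(k) = gamma(k) / gamma(0). Sigma^2 cancels.
  numerator   = (1)*(-0.236) + (-0.236)*(0.622) = -0.382792.
  denominator = (1)^2 + (-0.236)^2 + (0.622)^2 = 1.44258.
  rho(1) = -0.382792 / 1.44258 = -0.2654.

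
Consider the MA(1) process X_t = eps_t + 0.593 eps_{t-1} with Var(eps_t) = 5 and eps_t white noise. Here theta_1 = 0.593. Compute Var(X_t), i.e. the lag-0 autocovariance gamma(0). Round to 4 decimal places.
\gamma(0) = 6.7582

For an MA(q) process X_t = eps_t + sum_i theta_i eps_{t-i} with
Var(eps_t) = sigma^2, the variance is
  gamma(0) = sigma^2 * (1 + sum_i theta_i^2).
  sum_i theta_i^2 = (0.593)^2 = 0.351649.
  gamma(0) = 5 * (1 + 0.351649) = 5 * 1.351649 = 6.758245, which rounds to 6.7582.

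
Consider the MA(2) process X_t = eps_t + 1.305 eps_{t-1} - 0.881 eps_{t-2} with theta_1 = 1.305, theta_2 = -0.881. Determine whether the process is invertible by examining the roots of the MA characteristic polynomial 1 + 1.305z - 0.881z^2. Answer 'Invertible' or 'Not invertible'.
\text{Not invertible}

The MA(q) characteristic polynomial is P(z) = 1 + 1.305z - 0.881z^2.
Invertibility requires all roots to lie outside the unit circle, i.e. |z| > 1 for every root.
Set 1 + (1.305) z + (-0.881) z^2 = 0, i.e. a z^2 + b z + c = 0 with a = -0.881, b = 1.305, c = 1.
Discriminant D = b^2 - 4ac = (1.305)^2 - 4*(-0.881)*1 = 1.703025 - (-3.524) = 5.227025.
D >= 0, so the roots are real: z = (-b +/- sqrt(D)) / (2a) = (-1.305 +/- 2.286269) / (-1.762).
  z_1 = (-1.305 + 2.286269) / (-1.762) = -0.5569,   |z_1| = 0.5569.
  z_2 = (-1.305 - 2.286269) / (-1.762) = 2.0382,   |z_2| = 2.0382.
Moduli of all roots: 0.5569, 2.0382.
All moduli strictly greater than 1? No.
Verdict: Not invertible.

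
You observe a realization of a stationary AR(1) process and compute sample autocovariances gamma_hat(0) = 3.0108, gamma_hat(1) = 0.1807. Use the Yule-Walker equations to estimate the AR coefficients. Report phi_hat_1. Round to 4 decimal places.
\hat\phi_{1} = 0.0600

The Yule-Walker equations for an AR(p) process read, in matrix form,
  Gamma_p phi = r_p,   with   (Gamma_p)_{ij} = gamma(|i - j|),
                       (r_p)_i = gamma(i),   i,j = 1..p.
Substitute the sample gammas (Toeplitz matrix and right-hand side of size 1):
  Gamma_p = [[3.0108]]
  r_p     = [0.1807]
With p = 1 this is the single equation gamma(0) phi_1 = gamma(1):
  phi_hat_1 = gamma(1) / gamma(0) = 0.1807 / 3.0108 = 0.0600.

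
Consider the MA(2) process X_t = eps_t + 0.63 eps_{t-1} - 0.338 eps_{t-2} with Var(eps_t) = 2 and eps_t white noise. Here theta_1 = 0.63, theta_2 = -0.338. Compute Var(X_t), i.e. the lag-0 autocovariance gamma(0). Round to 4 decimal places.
\gamma(0) = 3.0223

For an MA(q) process X_t = eps_t + sum_i theta_i eps_{t-i} with
Var(eps_t) = sigma^2, the variance is
  gamma(0) = sigma^2 * (1 + sum_i theta_i^2).
  sum_i theta_i^2 = (0.63)^2 + (-0.338)^2 = 0.3969 + 0.114244 = 0.511144.
  gamma(0) = 2 * (1 + 0.511144) = 2 * 1.511144 = 3.022288, which rounds to 3.0223.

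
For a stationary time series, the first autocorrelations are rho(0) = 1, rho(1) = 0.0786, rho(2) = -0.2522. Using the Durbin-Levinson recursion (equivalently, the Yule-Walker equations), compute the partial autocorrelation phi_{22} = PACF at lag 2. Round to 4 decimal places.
\phi_{22} = -0.2600

The PACF at lag k is phi_{kk}, the last component of the solution
to the Yule-Walker system G_k phi = r_k where
  (G_k)_{ij} = rho(|i - j|), (r_k)_i = rho(i), i,j = 1..k.
Equivalently, Durbin-Levinson gives phi_{kk} iteratively:
  phi_{11} = rho(1)
  phi_{kk} = [rho(k) - sum_{j=1..k-1} phi_{k-1,j} rho(k-j)]
            / [1 - sum_{j=1..k-1} phi_{k-1,j} rho(j)],
  phi_{k,j} = phi_{k-1,j} - phi_{kk} phi_{k-1,k-j},  j = 1..k-1.
Step k = 1:
  phi_11 = rho(1) = 0.0786.
Step k = 2:
  phi_22 = [rho(2) - phi_11 rho(1)] / [1 - phi_11 rho(1)] = [-0.2522 - (0.0786)(0.0786)] / [1 - (0.0786)(0.0786)]
         = -0.25837796 / 0.99382204 = -0.26.
Therefore phi_{22} = -0.2600.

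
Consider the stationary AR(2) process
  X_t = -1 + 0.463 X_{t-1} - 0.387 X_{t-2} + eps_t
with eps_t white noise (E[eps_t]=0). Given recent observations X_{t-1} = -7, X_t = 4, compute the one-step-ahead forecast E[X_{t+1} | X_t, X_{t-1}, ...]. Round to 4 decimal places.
E[X_{t+1} \mid \mathcal F_t] = 3.5610

For an AR(p) model X_t = c + sum_i phi_i X_{t-i} + eps_t, the
one-step-ahead conditional mean is
  E[X_{t+1} | X_t, ...] = c + sum_i phi_i X_{t+1-i}.
Substitute known values:
  E[X_{t+1} | ...] = -1 + (0.463) * (4) + (-0.387) * (-7)
                   = 3.5610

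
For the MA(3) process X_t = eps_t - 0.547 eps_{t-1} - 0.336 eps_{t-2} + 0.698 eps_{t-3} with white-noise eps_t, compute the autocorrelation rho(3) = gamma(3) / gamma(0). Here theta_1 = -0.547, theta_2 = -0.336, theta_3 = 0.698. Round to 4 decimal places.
\rho(3) = 0.3675

For an MA(q) process with theta_0 = 1, the autocovariance is
  gamma(k) = sigma^2 * sum_{i=0..q-k} theta_i * theta_{i+k},
and rho(k) = gamma(k) / gamma(0). Sigma^2 cancels.
  numerator   = (1)*(0.698) = 0.698.
  denominator = (1)^2 + (-0.547)^2 + (-0.336)^2 + (0.698)^2 = 1.899309.
  rho(3) = 0.698 / 1.899309 = 0.3675.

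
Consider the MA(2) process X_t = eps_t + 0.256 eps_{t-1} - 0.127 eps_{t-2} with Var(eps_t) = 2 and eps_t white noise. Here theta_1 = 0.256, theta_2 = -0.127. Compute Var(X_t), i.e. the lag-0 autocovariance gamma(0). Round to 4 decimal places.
\gamma(0) = 2.1633

For an MA(q) process X_t = eps_t + sum_i theta_i eps_{t-i} with
Var(eps_t) = sigma^2, the variance is
  gamma(0) = sigma^2 * (1 + sum_i theta_i^2).
  sum_i theta_i^2 = (0.256)^2 + (-0.127)^2 = 0.065536 + 0.016129 = 0.081665.
  gamma(0) = 2 * (1 + 0.081665) = 2 * 1.081665 = 2.16333, which rounds to 2.1633.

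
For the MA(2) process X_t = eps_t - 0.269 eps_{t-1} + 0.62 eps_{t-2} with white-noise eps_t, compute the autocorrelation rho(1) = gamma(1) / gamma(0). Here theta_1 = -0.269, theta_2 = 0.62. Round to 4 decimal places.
\rho(1) = -0.2991

For an MA(q) process with theta_0 = 1, the autocovariance is
  gamma(k) = sigma^2 * sum_{i=0..q-k} theta_i * theta_{i+k},
and rho(k) = gamma(k) / gamma(0). Sigma^2 cancels.
  numerator   = (1)*(-0.269) + (-0.269)*(0.62) = -0.43578.
  denominator = (1)^2 + (-0.269)^2 + (0.62)^2 = 1.456761.
  rho(1) = -0.43578 / 1.456761 = -0.2991.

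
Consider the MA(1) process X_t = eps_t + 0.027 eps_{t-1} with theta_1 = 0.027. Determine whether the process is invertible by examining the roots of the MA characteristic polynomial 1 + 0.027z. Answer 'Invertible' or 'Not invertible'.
\text{Invertible}

The MA(q) characteristic polynomial is P(z) = 1 + 0.027z.
Invertibility requires all roots to lie outside the unit circle, i.e. |z| > 1 for every root.
This is linear in z: 1 + (0.027) z = 0  =>  z = -1/(0.027) = -37.037037,  |z| = 37.037037.
Moduli of all roots: 37.0370.
All moduli strictly greater than 1? Yes.
Verdict: Invertible.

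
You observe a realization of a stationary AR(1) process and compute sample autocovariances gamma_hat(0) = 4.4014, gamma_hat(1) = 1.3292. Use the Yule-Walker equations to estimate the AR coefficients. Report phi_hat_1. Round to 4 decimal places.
\hat\phi_{1} = 0.3020

The Yule-Walker equations for an AR(p) process read, in matrix form,
  Gamma_p phi = r_p,   with   (Gamma_p)_{ij} = gamma(|i - j|),
                       (r_p)_i = gamma(i),   i,j = 1..p.
Substitute the sample gammas (Toeplitz matrix and right-hand side of size 1):
  Gamma_p = [[4.4014]]
  r_p     = [1.3292]
With p = 1 this is the single equation gamma(0) phi_1 = gamma(1):
  phi_hat_1 = gamma(1) / gamma(0) = 1.3292 / 4.4014 = 0.3020.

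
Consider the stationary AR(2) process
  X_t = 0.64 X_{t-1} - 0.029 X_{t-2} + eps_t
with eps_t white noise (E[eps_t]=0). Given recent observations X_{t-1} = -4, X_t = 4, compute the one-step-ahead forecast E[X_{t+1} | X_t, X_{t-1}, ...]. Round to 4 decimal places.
E[X_{t+1} \mid \mathcal F_t] = 2.6760

For an AR(p) model X_t = c + sum_i phi_i X_{t-i} + eps_t, the
one-step-ahead conditional mean is
  E[X_{t+1} | X_t, ...] = c + sum_i phi_i X_{t+1-i}.
Substitute known values:
  E[X_{t+1} | ...] = (0.64) * (4) + (-0.029) * (-4)
                   = 2.6760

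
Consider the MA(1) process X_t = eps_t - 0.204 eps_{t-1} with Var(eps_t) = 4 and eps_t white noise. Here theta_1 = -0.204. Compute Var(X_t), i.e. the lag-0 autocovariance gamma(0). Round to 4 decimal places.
\gamma(0) = 4.1665

For an MA(q) process X_t = eps_t + sum_i theta_i eps_{t-i} with
Var(eps_t) = sigma^2, the variance is
  gamma(0) = sigma^2 * (1 + sum_i theta_i^2).
  sum_i theta_i^2 = (-0.204)^2 = 0.041616.
  gamma(0) = 4 * (1 + 0.041616) = 4 * 1.041616 = 4.166464, which rounds to 4.1665.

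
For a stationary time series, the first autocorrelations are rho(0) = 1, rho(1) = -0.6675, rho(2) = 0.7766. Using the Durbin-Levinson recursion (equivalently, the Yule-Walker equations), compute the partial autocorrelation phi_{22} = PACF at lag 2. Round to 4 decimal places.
\phi_{22} = 0.5971

The PACF at lag k is phi_{kk}, the last component of the solution
to the Yule-Walker system G_k phi = r_k where
  (G_k)_{ij} = rho(|i - j|), (r_k)_i = rho(i), i,j = 1..k.
Equivalently, Durbin-Levinson gives phi_{kk} iteratively:
  phi_{11} = rho(1)
  phi_{kk} = [rho(k) - sum_{j=1..k-1} phi_{k-1,j} rho(k-j)]
            / [1 - sum_{j=1..k-1} phi_{k-1,j} rho(j)],
  phi_{k,j} = phi_{k-1,j} - phi_{kk} phi_{k-1,k-j},  j = 1..k-1.
Step k = 1:
  phi_11 = rho(1) = -0.6675.
Step k = 2:
  phi_22 = [rho(2) - phi_11 rho(1)] / [1 - phi_11 rho(1)] = [0.7766 - (-0.6675)(-0.6675)] / [1 - (-0.6675)(-0.6675)]
         = 0.33104375 / 0.55444375 = 0.5971.
Therefore phi_{22} = 0.5971.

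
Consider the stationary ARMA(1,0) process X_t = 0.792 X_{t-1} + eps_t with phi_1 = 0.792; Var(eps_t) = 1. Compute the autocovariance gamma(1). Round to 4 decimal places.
\gamma(1) = 2.1248

Multiply the model equation by X_{t-k} and take expectations. With theta_0 = psi_0 = 1 and psi_j the MA(infinity) weights, this gives
  gamma(k) - sum_i phi_i gamma(k-i) = c_k,
  c_k = sigma^2 * sum_{j=k..q} theta_j psi_{j-k}   (c_k = 0 for k > q),
using gamma(-m) = gamma(m).
Pure AR (q = 0): c_0 = sigma^2 = 1, c_k = 0 for k >= 1.
Equations for k = 0 and k = 1 (AR order 1):
  gamma(0) = phi_1 gamma(1) + c_0
  gamma(1) = phi_1 gamma(0) + c_1
Substituting the second into the first: gamma(0) (1 - phi_1^2) = c_0 + phi_1 c_1, so
  gamma(0) = c_0 / (1 - phi_1^2) = 1 / (1 - (0.792)^2) = 1 / 0.372736 = 2.682864.
  gamma(1) = phi_1 gamma(0) = (0.792)(2.682864) = 2.124828.
Therefore gamma(1) = 2.1248 (to 4 decimal places).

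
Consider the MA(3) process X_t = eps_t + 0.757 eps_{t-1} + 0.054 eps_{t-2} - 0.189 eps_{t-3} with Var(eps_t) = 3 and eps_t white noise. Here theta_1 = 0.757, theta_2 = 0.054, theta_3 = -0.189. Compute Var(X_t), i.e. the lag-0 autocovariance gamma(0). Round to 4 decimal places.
\gamma(0) = 4.8351

For an MA(q) process X_t = eps_t + sum_i theta_i eps_{t-i} with
Var(eps_t) = sigma^2, the variance is
  gamma(0) = sigma^2 * (1 + sum_i theta_i^2).
  sum_i theta_i^2 = (0.757)^2 + (0.054)^2 + (-0.189)^2 = 0.573049 + 0.002916 + 0.035721 = 0.611686.
  gamma(0) = 3 * (1 + 0.611686) = 3 * 1.611686 = 4.835058, which rounds to 4.8351.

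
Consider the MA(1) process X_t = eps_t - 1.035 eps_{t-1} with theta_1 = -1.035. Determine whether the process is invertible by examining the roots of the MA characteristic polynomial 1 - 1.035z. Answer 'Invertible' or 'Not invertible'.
\text{Not invertible}

The MA(q) characteristic polynomial is P(z) = 1 - 1.035z.
Invertibility requires all roots to lie outside the unit circle, i.e. |z| > 1 for every root.
This is linear in z: 1 + (-1.035) z = 0  =>  z = -1/(-1.035) = 0.966184,  |z| = 0.966184.
Moduli of all roots: 0.9662.
All moduli strictly greater than 1? No.
Verdict: Not invertible.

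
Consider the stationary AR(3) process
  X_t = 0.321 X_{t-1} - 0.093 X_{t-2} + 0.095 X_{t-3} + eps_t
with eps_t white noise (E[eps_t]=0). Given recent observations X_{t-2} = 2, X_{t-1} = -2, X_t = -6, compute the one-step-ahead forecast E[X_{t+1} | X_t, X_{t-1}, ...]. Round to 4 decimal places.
E[X_{t+1} \mid \mathcal F_t] = -1.5500

For an AR(p) model X_t = c + sum_i phi_i X_{t-i} + eps_t, the
one-step-ahead conditional mean is
  E[X_{t+1} | X_t, ...] = c + sum_i phi_i X_{t+1-i}.
Substitute known values:
  E[X_{t+1} | ...] = (0.321) * (-6) + (-0.093) * (-2) + (0.095) * (2)
                   = -1.5500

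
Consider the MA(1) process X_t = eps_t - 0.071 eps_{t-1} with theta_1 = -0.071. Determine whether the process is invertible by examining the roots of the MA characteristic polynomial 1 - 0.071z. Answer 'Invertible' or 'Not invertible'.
\text{Invertible}

The MA(q) characteristic polynomial is P(z) = 1 - 0.071z.
Invertibility requires all roots to lie outside the unit circle, i.e. |z| > 1 for every root.
This is linear in z: 1 + (-0.071) z = 0  =>  z = -1/(-0.071) = 14.084507,  |z| = 14.084507.
Moduli of all roots: 14.0845.
All moduli strictly greater than 1? Yes.
Verdict: Invertible.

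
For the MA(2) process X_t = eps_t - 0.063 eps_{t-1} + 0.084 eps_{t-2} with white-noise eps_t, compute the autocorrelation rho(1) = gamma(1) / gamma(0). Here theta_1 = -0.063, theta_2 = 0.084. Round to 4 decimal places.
\rho(1) = -0.0675

For an MA(q) process with theta_0 = 1, the autocovariance is
  gamma(k) = sigma^2 * sum_{i=0..q-k} theta_i * theta_{i+k},
and rho(k) = gamma(k) / gamma(0). Sigma^2 cancels.
  numerator   = (1)*(-0.063) + (-0.063)*(0.084) = -0.068292.
  denominator = (1)^2 + (-0.063)^2 + (0.084)^2 = 1.011025.
  rho(1) = -0.068292 / 1.011025 = -0.0675.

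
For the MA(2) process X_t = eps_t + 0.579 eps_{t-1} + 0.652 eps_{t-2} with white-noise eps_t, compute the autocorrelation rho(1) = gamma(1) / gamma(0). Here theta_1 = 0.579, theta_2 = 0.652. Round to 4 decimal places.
\rho(1) = 0.5434

For an MA(q) process with theta_0 = 1, the autocovariance is
  gamma(k) = sigma^2 * sum_{i=0..q-k} theta_i * theta_{i+k},
and rho(k) = gamma(k) / gamma(0). Sigma^2 cancels.
  numerator   = (1)*(0.579) + (0.579)*(0.652) = 0.956508.
  denominator = (1)^2 + (0.579)^2 + (0.652)^2 = 1.760345.
  rho(1) = 0.956508 / 1.760345 = 0.5434.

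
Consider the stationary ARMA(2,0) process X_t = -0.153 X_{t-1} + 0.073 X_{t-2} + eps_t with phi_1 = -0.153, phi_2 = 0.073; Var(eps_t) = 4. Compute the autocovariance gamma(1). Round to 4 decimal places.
\gamma(1) = -0.6823

Multiply the model equation by X_{t-k} and take expectations. With theta_0 = psi_0 = 1 and psi_j the MA(infinity) weights, this gives
  gamma(k) - sum_i phi_i gamma(k-i) = c_k,
  c_k = sigma^2 * sum_{j=k..q} theta_j psi_{j-k}   (c_k = 0 for k > q),
using gamma(-m) = gamma(m).
Pure AR (q = 0): c_0 = sigma^2 = 4, c_k = 0 for k >= 1.
Equations for k = 0, 1, 2 (AR order 2, c_2 = 0):
  (E0) gamma(0) = phi_1 gamma(1) + phi_2 gamma(2) + c_0
  (E1) gamma(1) = phi_1 gamma(0) + phi_2 gamma(1) + c_1
  (E2) gamma(2) = phi_1 gamma(1) + phi_2 gamma(0)
From (E1): gamma(1) = A gamma(0) + B with
  A = phi_1 / (1 - phi_2) = -0.153 / 0.927 = -0.165049,   B = c_1 / (1 - phi_2) = 0 / 0.927 = 0.
Insert (E2) into (E0): gamma(0) (1 - phi_2^2) = phi_1 (1 + phi_2) gamma(1) + c_0.
  phi_1 (1 + phi_2) = (-0.153)(1.073) = -0.164169,   1 - phi_2^2 = 0.994671.
Replace gamma(1) by A gamma(0) + B and collect gamma(0):
  gamma(0) [0.994671 - (-0.164169)(-0.165049)] = c_0 = 4
  gamma(0) * 0.967575 = 4
  gamma(0) = 4 / 0.967575 = 4.134046.
  gamma(1) = A gamma(0) = (-0.165049)(4.134046) = -0.682318.
Therefore gamma(1) = -0.6823 (to 4 decimal places).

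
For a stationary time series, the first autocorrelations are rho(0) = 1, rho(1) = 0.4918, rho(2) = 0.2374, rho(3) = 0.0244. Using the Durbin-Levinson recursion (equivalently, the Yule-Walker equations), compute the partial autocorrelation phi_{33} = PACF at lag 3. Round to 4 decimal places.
\phi_{33} = -0.1189

The PACF at lag k is phi_{kk}, the last component of the solution
to the Yule-Walker system G_k phi = r_k where
  (G_k)_{ij} = rho(|i - j|), (r_k)_i = rho(i), i,j = 1..k.
Equivalently, Durbin-Levinson gives phi_{kk} iteratively:
  phi_{11} = rho(1)
  phi_{kk} = [rho(k) - sum_{j=1..k-1} phi_{k-1,j} rho(k-j)]
            / [1 - sum_{j=1..k-1} phi_{k-1,j} rho(j)],
  phi_{k,j} = phi_{k-1,j} - phi_{kk} phi_{k-1,k-j},  j = 1..k-1.
Step k = 1:
  phi_11 = rho(1) = 0.4918.
Step k = 2:
  phi_22 = [rho(2) - phi_11 rho(1)] / [1 - phi_11 rho(1)] = [0.2374 - (0.4918)(0.4918)] / [1 - (0.4918)(0.4918)]
         = -0.00446724 / 0.75813276 = -0.005892.
  Update: phi_21 = phi_11 - phi_22 phi_11 = 0.4918 - (-0.005892)(0.4918) = 0.494698.
Step k = 3:
  phi_33 = [rho(3) - phi_21 rho(2) - phi_22 rho(1)] / [1 - phi_21 rho(1) - phi_22 rho(2)]
    numerator   = 0.0244 - (0.494698)(0.2374) - (-0.005892)(0.4918) = -0.09014339
    denominator = 1 - (0.494698)(0.4918) - (-0.005892)(0.2374) = 0.75810644
  phi_33 = -0.09014339 / 0.75810644 = -0.1189.
Therefore phi_{33} = -0.1189.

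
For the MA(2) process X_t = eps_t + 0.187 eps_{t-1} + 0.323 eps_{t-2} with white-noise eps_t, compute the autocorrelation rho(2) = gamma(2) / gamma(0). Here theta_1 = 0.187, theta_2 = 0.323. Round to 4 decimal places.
\rho(2) = 0.2835

For an MA(q) process with theta_0 = 1, the autocovariance is
  gamma(k) = sigma^2 * sum_{i=0..q-k} theta_i * theta_{i+k},
and rho(k) = gamma(k) / gamma(0). Sigma^2 cancels.
  numerator   = (1)*(0.323) = 0.323.
  denominator = (1)^2 + (0.187)^2 + (0.323)^2 = 1.139298.
  rho(2) = 0.323 / 1.139298 = 0.2835.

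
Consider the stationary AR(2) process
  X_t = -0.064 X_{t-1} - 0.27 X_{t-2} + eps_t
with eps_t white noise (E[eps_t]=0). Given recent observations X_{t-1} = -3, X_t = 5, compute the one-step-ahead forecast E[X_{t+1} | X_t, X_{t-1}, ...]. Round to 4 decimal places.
E[X_{t+1} \mid \mathcal F_t] = 0.4900

For an AR(p) model X_t = c + sum_i phi_i X_{t-i} + eps_t, the
one-step-ahead conditional mean is
  E[X_{t+1} | X_t, ...] = c + sum_i phi_i X_{t+1-i}.
Substitute known values:
  E[X_{t+1} | ...] = (-0.064) * (5) + (-0.27) * (-3)
                   = 0.4900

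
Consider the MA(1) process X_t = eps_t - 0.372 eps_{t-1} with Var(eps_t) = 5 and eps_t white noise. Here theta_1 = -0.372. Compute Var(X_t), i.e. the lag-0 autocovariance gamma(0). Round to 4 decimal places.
\gamma(0) = 5.6919

For an MA(q) process X_t = eps_t + sum_i theta_i eps_{t-i} with
Var(eps_t) = sigma^2, the variance is
  gamma(0) = sigma^2 * (1 + sum_i theta_i^2).
  sum_i theta_i^2 = (-0.372)^2 = 0.138384.
  gamma(0) = 5 * (1 + 0.138384) = 5 * 1.138384 = 5.69192, which rounds to 5.6919.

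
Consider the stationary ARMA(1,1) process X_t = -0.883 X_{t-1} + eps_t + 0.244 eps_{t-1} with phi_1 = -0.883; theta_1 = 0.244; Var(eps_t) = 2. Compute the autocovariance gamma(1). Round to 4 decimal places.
\gamma(1) = -4.5511

Multiply the model equation by X_{t-k} and take expectations. With theta_0 = psi_0 = 1 and psi_j the MA(infinity) weights, this gives
  gamma(k) - sum_i phi_i gamma(k-i) = c_k,
  c_k = sigma^2 * sum_{j=k..q} theta_j psi_{j-k}   (c_k = 0 for k > q),
using gamma(-m) = gamma(m).
psi-weights needed (psi_j = theta_j + sum_i phi_i psi_{j-i}):
  psi_1 = theta_1 + phi_1 = 0.244 + (-0.883) = -0.639
Right-hand sides:
  c_0 = sigma^2 (1 + theta_1 psi_1) = 2 * (1 + (0.244)(-0.639)) = 2 * 0.844084 = 1.688168
  c_1 = sigma^2 theta_1 = 2 * (0.244) = 0.488
  c_2 = 0
Equations for k = 0 and k = 1 (AR order 1):
  gamma(0) = phi_1 gamma(1) + c_0
  gamma(1) = phi_1 gamma(0) + c_1
Substituting the second into the first: gamma(0) (1 - phi_1^2) = c_0 + phi_1 c_1, so
  gamma(0) = (c_0 + phi_1 c_1) / (1 - phi_1^2) = (1.688168 + (-0.883)(0.488)) / (1 - (-0.883)^2) = 1.257264 / 0.220311 = 5.706769.
  gamma(1) = phi_1 gamma(0) + c_1 = (-0.883)(5.706769) + (0.488) = -4.551077.
Therefore gamma(1) = -4.5511 (to 4 decimal places).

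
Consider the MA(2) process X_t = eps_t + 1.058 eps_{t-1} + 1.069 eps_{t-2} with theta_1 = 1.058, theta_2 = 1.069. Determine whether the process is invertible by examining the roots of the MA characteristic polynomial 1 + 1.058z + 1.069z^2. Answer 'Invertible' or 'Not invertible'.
\text{Not invertible}

The MA(q) characteristic polynomial is P(z) = 1 + 1.058z + 1.069z^2.
Invertibility requires all roots to lie outside the unit circle, i.e. |z| > 1 for every root.
Set 1 + (1.058) z + (1.069) z^2 = 0, i.e. a z^2 + b z + c = 0 with a = 1.069, b = 1.058, c = 1.
Discriminant D = b^2 - 4ac = (1.058)^2 - 4*(1.069)*1 = 1.119364 - (4.276) = -3.156636.
D < 0, so the roots are the complex-conjugate pair z = (-b +/- i sqrt(-D)) / (2a) = -0.4949 +/- 0.831i.
For a conjugate pair |z|^2 = z * conj(z) = (product of roots) = c/a = 1/(1.069) = 0.935454, so |z| = sqrt(0.935454) = 0.9672 for both roots.
Moduli of all roots: 0.9672, 0.9672.
All moduli strictly greater than 1? No.
Verdict: Not invertible.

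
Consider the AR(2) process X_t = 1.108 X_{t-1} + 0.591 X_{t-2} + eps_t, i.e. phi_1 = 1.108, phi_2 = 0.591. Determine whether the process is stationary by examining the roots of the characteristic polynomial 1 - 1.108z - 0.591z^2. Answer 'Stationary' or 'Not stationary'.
\text{Not stationary}

The AR(p) characteristic polynomial is P(z) = 1 - 1.108z - 0.591z^2.
Stationarity requires all roots to lie outside the unit circle, i.e. |z| > 1 for every root.
Set 1 + (-1.108) z + (-0.591) z^2 = 0, i.e. a z^2 + b z + c = 0 with a = -0.591, b = -1.108, c = 1.
Discriminant D = b^2 - 4ac = (-1.108)^2 - 4*(-0.591)*1 = 1.227664 - (-2.364) = 3.591664.
D >= 0, so the roots are real: z = (-b +/- sqrt(D)) / (2a) = (1.108 +/- 1.895169) / (-1.182).
  z_1 = (1.108 + 1.895169) / (-1.182) = -2.5408,   |z_1| = 2.5408.
  z_2 = (1.108 - 1.895169) / (-1.182) = 0.666,   |z_2| = 0.666.
Moduli of all roots: 2.5408, 0.6660.
All moduli strictly greater than 1? No.
Verdict: Not stationary.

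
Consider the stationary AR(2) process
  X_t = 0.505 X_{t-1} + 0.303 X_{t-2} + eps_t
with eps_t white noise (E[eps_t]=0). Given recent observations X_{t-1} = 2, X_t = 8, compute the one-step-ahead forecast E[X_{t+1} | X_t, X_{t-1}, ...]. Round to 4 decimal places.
E[X_{t+1} \mid \mathcal F_t] = 4.6460

For an AR(p) model X_t = c + sum_i phi_i X_{t-i} + eps_t, the
one-step-ahead conditional mean is
  E[X_{t+1} | X_t, ...] = c + sum_i phi_i X_{t+1-i}.
Substitute known values:
  E[X_{t+1} | ...] = (0.505) * (8) + (0.303) * (2)
                   = 4.6460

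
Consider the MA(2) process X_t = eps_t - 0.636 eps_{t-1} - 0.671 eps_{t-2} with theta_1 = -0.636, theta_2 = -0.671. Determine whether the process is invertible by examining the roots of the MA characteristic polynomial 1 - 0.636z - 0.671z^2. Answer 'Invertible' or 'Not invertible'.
\text{Not invertible}

The MA(q) characteristic polynomial is P(z) = 1 - 0.636z - 0.671z^2.
Invertibility requires all roots to lie outside the unit circle, i.e. |z| > 1 for every root.
Set 1 + (-0.636) z + (-0.671) z^2 = 0, i.e. a z^2 + b z + c = 0 with a = -0.671, b = -0.636, c = 1.
Discriminant D = b^2 - 4ac = (-0.636)^2 - 4*(-0.671)*1 = 0.404496 - (-2.684) = 3.088496.
D >= 0, so the roots are real: z = (-b +/- sqrt(D)) / (2a) = (0.636 +/- 1.757412) / (-1.342).
  z_1 = (0.636 + 1.757412) / (-1.342) = -1.7835,   |z_1| = 1.7835.
  z_2 = (0.636 - 1.757412) / (-1.342) = 0.8356,   |z_2| = 0.8356.
Moduli of all roots: 1.7835, 0.8356.
All moduli strictly greater than 1? No.
Verdict: Not invertible.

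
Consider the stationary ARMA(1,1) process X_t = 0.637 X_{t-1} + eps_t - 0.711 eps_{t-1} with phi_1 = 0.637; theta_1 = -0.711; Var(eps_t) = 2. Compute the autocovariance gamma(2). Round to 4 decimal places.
\gamma(2) = -0.0868

Multiply the model equation by X_{t-k} and take expectations. With theta_0 = psi_0 = 1 and psi_j the MA(infinity) weights, this gives
  gamma(k) - sum_i phi_i gamma(k-i) = c_k,
  c_k = sigma^2 * sum_{j=k..q} theta_j psi_{j-k}   (c_k = 0 for k > q),
using gamma(-m) = gamma(m).
psi-weights needed (psi_j = theta_j + sum_i phi_i psi_{j-i}):
  psi_1 = theta_1 + phi_1 = -0.711 + (0.637) = -0.074
Right-hand sides:
  c_0 = sigma^2 (1 + theta_1 psi_1) = 2 * (1 + (-0.711)(-0.074)) = 2 * 1.052614 = 2.105228
  c_1 = sigma^2 theta_1 = 2 * (-0.711) = -1.422
  c_2 = 0
Equations for k = 0 and k = 1 (AR order 1):
  gamma(0) = phi_1 gamma(1) + c_0
  gamma(1) = phi_1 gamma(0) + c_1
Substituting the second into the first: gamma(0) (1 - phi_1^2) = c_0 + phi_1 c_1, so
  gamma(0) = (c_0 + phi_1 c_1) / (1 - phi_1^2) = (2.105228 + (0.637)(-1.422)) / (1 - (0.637)^2) = 1.199414 / 0.594231 = 2.018431.
  gamma(1) = phi_1 gamma(0) + c_1 = (0.637)(2.018431) + (-1.422) = -0.13626.
For k = 2 (> q): gamma(2) = phi_1 gamma(1) = (0.637)(-0.13626) = -0.086797.
Therefore gamma(2) = -0.0868 (to 4 decimal places).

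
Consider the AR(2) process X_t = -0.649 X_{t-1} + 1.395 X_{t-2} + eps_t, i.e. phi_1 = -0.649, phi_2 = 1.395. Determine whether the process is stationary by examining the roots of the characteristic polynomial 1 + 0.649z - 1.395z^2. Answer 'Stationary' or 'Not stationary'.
\text{Not stationary}

The AR(p) characteristic polynomial is P(z) = 1 + 0.649z - 1.395z^2.
Stationarity requires all roots to lie outside the unit circle, i.e. |z| > 1 for every root.
Set 1 + (0.649) z + (-1.395) z^2 = 0, i.e. a z^2 + b z + c = 0 with a = -1.395, b = 0.649, c = 1.
Discriminant D = b^2 - 4ac = (0.649)^2 - 4*(-1.395)*1 = 0.421201 - (-5.58) = 6.001201.
D >= 0, so the roots are real: z = (-b +/- sqrt(D)) / (2a) = (-0.649 +/- 2.449735) / (-2.79).
  z_1 = (-0.649 + 2.449735) / (-2.79) = -0.6454,   |z_1| = 0.6454.
  z_2 = (-0.649 - 2.449735) / (-2.79) = 1.1107,   |z_2| = 1.1107.
Moduli of all roots: 0.6454, 1.1107.
All moduli strictly greater than 1? No.
Verdict: Not stationary.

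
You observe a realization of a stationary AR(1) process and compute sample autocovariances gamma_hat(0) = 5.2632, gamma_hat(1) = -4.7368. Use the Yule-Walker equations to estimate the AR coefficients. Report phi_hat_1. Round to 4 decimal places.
\hat\phi_{1} = -0.9000

The Yule-Walker equations for an AR(p) process read, in matrix form,
  Gamma_p phi = r_p,   with   (Gamma_p)_{ij} = gamma(|i - j|),
                       (r_p)_i = gamma(i),   i,j = 1..p.
Substitute the sample gammas (Toeplitz matrix and right-hand side of size 1):
  Gamma_p = [[5.2632]]
  r_p     = [-4.7368]
With p = 1 this is the single equation gamma(0) phi_1 = gamma(1):
  phi_hat_1 = gamma(1) / gamma(0) = -4.7368 / 5.2632 = -0.9000.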